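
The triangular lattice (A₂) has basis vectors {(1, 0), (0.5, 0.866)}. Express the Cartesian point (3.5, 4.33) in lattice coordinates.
b₁ + 5b₂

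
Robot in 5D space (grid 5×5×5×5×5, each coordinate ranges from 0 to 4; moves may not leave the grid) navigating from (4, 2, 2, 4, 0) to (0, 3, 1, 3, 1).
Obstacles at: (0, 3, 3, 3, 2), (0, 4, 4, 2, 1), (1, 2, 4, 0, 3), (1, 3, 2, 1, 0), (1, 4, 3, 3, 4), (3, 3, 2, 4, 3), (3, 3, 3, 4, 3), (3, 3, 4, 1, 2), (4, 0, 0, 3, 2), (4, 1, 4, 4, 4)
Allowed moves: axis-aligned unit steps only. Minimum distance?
8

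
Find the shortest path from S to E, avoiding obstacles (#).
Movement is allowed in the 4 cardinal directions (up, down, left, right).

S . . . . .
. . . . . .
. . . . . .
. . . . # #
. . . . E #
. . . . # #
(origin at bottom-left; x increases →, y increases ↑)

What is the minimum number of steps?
8
(one shortest path: (0, 5) → (1, 5) → (2, 5) → (3, 5) → (3, 4) → (3, 3) → (3, 2) → (3, 1) → (4, 1))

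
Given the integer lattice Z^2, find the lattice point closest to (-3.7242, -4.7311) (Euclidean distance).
(-4, -5)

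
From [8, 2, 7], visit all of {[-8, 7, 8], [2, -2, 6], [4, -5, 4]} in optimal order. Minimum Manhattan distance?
42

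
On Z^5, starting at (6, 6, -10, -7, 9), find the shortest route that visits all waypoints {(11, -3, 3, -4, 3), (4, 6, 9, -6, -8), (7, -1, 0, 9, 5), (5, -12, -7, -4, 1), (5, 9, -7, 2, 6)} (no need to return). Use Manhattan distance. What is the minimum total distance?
143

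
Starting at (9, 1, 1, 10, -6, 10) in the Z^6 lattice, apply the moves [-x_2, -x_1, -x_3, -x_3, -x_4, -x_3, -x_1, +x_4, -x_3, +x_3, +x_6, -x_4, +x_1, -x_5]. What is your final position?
(8, 0, -2, 9, -7, 11)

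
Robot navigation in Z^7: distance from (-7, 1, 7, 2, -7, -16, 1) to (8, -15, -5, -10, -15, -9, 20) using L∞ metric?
19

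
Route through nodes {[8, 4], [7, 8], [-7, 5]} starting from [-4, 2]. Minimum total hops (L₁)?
27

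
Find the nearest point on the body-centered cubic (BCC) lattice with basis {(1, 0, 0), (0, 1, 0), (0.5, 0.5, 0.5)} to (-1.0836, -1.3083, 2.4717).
(-1.5, -1.5, 2.5)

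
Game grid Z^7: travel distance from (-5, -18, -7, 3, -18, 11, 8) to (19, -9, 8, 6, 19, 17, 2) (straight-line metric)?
48.2908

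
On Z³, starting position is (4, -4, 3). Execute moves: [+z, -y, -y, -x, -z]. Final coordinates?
(3, -6, 3)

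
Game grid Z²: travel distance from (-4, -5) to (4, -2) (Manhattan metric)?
11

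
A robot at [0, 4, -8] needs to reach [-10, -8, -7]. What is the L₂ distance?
15.6525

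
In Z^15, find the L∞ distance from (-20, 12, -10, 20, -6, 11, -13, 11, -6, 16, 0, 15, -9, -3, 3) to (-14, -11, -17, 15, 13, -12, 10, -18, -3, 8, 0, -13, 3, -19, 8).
29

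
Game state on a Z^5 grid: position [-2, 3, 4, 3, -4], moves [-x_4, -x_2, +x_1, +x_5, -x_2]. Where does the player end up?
(-1, 1, 4, 2, -3)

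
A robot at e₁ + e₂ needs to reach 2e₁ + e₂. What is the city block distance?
1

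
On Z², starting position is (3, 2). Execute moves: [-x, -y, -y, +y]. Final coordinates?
(2, 1)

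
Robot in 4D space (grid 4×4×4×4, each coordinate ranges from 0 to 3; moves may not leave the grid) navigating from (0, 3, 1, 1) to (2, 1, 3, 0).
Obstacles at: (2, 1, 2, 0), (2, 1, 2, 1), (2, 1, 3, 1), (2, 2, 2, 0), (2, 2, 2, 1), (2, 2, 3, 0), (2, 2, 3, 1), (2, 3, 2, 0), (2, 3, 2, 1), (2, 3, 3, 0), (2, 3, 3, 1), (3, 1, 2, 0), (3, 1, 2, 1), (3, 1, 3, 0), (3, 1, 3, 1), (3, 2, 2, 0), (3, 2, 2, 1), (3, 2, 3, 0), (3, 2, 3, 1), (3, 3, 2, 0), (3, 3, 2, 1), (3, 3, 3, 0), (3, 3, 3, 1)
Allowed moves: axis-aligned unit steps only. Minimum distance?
7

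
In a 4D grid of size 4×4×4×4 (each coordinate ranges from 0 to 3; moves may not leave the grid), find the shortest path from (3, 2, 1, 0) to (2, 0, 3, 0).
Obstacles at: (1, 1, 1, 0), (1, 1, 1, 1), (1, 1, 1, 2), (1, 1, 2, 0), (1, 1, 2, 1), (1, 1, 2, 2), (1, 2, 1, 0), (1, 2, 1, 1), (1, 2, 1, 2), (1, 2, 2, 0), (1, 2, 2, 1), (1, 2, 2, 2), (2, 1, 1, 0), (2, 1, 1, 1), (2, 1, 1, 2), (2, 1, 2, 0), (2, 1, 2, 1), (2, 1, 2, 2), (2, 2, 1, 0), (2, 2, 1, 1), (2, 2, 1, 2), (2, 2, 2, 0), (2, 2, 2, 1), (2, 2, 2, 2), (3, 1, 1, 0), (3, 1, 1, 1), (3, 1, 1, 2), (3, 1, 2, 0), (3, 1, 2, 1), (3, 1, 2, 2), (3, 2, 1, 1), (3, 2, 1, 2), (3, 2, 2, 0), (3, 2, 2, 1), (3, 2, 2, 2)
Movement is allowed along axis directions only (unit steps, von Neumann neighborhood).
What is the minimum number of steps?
7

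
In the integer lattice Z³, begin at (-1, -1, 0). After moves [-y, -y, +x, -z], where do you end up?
(0, -3, -1)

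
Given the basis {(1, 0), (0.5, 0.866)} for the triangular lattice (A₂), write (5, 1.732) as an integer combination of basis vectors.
4b₁ + 2b₂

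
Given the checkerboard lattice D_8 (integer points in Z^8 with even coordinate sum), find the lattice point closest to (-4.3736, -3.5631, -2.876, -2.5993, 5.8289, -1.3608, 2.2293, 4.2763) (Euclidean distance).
(-4, -3, -3, -3, 6, -1, 2, 4)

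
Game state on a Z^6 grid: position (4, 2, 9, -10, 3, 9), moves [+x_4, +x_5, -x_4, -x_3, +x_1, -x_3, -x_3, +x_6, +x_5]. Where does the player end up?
(5, 2, 6, -10, 5, 10)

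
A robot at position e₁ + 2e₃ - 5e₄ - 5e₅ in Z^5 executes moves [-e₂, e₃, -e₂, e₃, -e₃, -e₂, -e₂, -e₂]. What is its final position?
(1, -5, 3, -5, -5)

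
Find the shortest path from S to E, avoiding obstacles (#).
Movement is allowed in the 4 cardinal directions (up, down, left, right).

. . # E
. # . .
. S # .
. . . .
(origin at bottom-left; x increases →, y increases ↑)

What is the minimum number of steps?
6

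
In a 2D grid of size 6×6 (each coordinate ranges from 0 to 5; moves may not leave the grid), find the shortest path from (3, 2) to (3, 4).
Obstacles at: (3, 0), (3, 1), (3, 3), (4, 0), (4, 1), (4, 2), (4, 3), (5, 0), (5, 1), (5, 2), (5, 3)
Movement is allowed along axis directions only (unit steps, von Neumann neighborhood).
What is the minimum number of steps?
4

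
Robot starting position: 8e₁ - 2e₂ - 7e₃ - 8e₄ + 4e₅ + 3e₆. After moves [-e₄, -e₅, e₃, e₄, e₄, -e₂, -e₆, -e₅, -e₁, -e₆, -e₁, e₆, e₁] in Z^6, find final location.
(7, -3, -6, -7, 2, 2)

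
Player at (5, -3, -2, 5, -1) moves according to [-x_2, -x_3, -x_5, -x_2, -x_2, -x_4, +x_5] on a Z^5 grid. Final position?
(5, -6, -3, 4, -1)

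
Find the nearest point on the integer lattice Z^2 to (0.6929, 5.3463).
(1, 5)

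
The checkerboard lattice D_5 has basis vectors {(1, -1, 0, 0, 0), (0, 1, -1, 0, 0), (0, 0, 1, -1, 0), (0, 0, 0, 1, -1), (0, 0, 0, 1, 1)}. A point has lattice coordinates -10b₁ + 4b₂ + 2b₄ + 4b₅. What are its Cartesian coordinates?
(-10, 14, -4, 6, 2)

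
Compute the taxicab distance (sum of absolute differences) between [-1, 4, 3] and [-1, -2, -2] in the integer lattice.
11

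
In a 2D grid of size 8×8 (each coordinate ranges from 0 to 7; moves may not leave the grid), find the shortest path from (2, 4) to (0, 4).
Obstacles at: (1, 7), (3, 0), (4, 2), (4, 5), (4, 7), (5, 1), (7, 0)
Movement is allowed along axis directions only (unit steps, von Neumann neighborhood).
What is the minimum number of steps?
2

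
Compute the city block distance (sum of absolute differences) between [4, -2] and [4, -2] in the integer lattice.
0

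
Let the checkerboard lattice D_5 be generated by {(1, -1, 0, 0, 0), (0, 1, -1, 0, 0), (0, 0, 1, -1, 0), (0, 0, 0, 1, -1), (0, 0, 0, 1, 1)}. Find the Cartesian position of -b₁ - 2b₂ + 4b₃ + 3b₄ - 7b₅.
(-1, -1, 6, -8, -10)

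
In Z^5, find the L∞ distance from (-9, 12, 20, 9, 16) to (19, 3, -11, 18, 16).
31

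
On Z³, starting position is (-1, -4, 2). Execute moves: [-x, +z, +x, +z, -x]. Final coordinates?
(-2, -4, 4)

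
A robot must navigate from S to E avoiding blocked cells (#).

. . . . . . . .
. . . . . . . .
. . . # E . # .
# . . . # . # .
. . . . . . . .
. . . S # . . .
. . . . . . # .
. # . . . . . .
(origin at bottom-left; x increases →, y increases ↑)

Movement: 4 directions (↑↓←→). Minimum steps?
6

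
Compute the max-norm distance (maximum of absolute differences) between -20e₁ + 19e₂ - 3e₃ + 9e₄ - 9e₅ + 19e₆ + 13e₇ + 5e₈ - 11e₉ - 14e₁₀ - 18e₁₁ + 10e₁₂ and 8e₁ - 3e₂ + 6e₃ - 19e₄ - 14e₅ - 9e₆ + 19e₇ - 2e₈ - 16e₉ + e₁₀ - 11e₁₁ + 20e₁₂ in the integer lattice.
28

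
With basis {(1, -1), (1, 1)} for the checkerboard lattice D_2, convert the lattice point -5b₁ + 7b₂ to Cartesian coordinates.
(2, 12)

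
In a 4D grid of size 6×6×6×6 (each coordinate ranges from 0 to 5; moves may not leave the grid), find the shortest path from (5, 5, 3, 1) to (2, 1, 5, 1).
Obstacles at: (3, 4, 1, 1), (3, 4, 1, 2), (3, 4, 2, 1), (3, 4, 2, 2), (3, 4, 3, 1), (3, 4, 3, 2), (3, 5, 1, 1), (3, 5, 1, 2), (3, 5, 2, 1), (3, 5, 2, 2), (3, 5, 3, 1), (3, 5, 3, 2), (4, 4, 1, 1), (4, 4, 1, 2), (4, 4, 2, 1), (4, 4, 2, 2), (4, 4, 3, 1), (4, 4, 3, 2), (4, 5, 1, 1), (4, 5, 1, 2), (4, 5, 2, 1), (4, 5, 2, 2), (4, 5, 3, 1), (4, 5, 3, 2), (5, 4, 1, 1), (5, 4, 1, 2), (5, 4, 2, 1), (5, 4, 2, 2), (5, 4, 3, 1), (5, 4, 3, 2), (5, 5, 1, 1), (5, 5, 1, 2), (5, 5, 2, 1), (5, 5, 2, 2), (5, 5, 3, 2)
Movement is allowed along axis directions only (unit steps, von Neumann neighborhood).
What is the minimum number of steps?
9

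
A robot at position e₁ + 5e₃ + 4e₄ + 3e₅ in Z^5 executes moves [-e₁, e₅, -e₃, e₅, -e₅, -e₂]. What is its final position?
(0, -1, 4, 4, 4)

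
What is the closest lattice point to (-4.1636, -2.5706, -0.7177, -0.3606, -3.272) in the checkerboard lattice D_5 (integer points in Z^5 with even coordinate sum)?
(-4, -2, -1, 0, -3)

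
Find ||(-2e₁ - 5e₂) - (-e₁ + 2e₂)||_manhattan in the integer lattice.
8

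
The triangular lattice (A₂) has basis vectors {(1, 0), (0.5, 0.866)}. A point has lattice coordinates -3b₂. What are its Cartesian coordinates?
(-1.5, -2.598)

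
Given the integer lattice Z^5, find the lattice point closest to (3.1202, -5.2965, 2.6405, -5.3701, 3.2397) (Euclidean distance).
(3, -5, 3, -5, 3)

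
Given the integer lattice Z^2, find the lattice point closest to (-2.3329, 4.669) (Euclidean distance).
(-2, 5)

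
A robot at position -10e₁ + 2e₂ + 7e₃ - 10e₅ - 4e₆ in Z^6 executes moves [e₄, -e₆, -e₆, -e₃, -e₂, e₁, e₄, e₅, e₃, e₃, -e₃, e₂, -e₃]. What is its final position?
(-9, 2, 6, 2, -9, -6)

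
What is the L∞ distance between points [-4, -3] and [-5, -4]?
1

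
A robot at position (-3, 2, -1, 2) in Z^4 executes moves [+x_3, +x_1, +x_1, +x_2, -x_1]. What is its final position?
(-2, 3, 0, 2)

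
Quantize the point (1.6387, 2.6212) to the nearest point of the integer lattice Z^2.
(2, 3)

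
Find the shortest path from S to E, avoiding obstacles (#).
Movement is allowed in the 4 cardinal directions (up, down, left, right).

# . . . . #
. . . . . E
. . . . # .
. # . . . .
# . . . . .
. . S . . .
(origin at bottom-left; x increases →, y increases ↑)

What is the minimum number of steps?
7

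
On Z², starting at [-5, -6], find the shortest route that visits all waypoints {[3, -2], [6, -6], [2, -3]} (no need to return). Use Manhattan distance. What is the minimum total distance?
19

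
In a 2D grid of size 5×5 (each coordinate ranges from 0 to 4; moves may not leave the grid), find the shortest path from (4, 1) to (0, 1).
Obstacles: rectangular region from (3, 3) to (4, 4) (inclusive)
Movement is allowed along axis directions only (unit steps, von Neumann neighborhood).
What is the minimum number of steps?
4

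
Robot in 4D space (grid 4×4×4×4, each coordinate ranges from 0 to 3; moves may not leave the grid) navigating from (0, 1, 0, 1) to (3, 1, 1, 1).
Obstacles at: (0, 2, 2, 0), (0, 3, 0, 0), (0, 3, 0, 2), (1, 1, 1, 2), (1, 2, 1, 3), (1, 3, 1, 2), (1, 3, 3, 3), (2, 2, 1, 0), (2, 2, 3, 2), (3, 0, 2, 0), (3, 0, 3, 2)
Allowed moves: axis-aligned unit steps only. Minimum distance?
4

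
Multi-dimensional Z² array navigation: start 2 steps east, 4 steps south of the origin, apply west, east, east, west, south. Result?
(2, -5)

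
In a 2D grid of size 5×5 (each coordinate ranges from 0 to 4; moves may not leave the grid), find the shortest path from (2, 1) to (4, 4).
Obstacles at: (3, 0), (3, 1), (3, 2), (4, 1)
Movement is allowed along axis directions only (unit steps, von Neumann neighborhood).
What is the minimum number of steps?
5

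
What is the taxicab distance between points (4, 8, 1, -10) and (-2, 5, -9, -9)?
20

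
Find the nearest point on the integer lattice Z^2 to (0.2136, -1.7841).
(0, -2)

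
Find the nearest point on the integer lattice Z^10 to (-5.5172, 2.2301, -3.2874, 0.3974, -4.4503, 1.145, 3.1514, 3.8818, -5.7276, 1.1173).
(-6, 2, -3, 0, -4, 1, 3, 4, -6, 1)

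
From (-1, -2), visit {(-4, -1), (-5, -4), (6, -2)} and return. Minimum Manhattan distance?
28
(one optimal route: (-1, -2) → (-4, -1) → (-5, -4) → (6, -2) → (-1, -2))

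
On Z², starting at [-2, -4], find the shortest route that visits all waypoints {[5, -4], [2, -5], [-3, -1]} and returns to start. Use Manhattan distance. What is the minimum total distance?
24
(one optimal route: (-2, -4) → (5, -4) → (2, -5) → (-3, -1) → (-2, -4))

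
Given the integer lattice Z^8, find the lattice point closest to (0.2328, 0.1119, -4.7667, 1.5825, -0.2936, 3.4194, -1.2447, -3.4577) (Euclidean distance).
(0, 0, -5, 2, 0, 3, -1, -3)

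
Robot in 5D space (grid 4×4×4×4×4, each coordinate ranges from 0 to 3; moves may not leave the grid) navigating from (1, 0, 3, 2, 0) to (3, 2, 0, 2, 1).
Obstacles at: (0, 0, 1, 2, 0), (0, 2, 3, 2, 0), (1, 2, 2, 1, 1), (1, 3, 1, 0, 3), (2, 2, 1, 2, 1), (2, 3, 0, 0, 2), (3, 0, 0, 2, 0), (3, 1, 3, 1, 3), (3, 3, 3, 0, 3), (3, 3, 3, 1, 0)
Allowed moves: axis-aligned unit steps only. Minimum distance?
8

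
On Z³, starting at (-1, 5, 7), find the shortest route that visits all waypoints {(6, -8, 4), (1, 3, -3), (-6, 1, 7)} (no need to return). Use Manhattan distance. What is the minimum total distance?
51
(one optimal route: (-1, 5, 7) → (-6, 1, 7) → (1, 3, -3) → (6, -8, 4))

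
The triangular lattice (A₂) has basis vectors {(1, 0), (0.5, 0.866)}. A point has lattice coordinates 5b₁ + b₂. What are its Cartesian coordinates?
(5.5, 0.866)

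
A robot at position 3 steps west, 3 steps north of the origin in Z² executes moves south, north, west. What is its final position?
(-4, 3)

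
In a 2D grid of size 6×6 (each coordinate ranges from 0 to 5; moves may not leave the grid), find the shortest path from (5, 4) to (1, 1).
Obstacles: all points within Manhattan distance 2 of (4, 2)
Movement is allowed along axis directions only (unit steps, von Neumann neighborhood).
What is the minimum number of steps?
9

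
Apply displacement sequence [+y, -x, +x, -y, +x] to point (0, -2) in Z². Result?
(1, -2)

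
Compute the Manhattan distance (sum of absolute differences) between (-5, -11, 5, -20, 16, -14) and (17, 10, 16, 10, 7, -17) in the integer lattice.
96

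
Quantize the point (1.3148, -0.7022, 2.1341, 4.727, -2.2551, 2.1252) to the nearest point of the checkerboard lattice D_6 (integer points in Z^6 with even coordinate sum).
(2, -1, 2, 5, -2, 2)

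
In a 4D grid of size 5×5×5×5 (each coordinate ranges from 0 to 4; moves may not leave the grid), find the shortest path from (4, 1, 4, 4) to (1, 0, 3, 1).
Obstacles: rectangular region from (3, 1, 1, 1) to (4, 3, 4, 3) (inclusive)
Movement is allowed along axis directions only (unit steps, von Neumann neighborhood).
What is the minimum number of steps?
8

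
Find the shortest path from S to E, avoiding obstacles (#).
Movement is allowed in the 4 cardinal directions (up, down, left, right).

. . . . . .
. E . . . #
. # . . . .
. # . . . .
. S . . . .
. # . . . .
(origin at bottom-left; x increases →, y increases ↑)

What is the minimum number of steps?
5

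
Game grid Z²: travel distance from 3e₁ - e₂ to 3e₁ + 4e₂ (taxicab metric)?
5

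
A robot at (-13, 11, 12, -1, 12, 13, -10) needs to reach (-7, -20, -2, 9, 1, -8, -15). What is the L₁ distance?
98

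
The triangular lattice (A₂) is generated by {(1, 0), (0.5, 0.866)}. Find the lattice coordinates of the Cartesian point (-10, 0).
-10b₁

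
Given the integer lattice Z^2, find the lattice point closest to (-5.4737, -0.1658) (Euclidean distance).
(-5, 0)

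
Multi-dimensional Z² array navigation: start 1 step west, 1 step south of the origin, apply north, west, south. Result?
(-2, -1)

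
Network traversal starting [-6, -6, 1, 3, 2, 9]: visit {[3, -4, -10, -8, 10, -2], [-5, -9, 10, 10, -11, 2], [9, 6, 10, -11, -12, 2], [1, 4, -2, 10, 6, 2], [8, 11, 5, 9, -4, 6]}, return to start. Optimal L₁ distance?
266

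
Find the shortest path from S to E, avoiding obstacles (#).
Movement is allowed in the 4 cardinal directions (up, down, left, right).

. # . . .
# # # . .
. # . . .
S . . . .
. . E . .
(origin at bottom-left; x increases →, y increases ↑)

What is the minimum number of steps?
3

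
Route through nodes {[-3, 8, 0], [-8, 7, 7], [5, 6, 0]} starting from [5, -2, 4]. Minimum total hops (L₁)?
35
(one optimal route: (5, -2, 4) → (5, 6, 0) → (-3, 8, 0) → (-8, 7, 7))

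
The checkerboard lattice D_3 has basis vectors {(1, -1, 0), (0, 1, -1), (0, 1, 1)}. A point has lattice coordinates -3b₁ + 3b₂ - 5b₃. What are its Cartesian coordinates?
(-3, 1, -8)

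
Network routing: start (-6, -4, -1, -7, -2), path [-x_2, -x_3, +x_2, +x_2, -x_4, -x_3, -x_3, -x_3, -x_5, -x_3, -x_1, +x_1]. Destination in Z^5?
(-6, -3, -6, -8, -3)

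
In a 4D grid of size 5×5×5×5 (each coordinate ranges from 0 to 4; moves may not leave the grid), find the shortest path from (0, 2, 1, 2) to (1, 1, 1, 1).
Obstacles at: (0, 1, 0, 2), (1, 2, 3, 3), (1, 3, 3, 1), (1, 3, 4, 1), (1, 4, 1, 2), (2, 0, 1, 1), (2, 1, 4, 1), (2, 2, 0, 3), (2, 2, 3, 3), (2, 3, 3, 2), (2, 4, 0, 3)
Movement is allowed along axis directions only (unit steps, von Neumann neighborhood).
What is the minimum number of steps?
3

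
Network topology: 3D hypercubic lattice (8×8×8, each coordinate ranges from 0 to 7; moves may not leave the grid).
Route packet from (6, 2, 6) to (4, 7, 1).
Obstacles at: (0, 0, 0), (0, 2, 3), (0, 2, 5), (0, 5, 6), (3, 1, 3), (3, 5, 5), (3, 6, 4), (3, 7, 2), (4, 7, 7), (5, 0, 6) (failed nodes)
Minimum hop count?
12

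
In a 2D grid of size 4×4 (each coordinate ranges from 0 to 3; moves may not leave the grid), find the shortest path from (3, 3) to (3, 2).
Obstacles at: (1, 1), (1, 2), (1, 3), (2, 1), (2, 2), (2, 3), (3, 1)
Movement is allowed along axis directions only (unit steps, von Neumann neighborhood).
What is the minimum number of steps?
1
(one shortest path: (3, 3) → (3, 2))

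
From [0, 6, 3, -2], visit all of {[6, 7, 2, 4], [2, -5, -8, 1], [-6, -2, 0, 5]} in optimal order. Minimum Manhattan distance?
61
(one optimal route: (0, 6, 3, -2) → (6, 7, 2, 4) → (-6, -2, 0, 5) → (2, -5, -8, 1))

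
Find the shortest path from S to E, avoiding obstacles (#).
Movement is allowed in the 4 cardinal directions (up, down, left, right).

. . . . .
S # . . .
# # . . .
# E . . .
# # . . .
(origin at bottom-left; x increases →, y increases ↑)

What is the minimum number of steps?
7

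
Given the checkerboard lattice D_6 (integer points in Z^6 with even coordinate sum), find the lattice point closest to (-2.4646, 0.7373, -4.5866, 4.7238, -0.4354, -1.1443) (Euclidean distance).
(-2, 1, -5, 5, 0, -1)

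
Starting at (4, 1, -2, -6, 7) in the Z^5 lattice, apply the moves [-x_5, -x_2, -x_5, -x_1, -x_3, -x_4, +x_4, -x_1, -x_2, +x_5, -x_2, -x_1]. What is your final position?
(1, -2, -3, -6, 6)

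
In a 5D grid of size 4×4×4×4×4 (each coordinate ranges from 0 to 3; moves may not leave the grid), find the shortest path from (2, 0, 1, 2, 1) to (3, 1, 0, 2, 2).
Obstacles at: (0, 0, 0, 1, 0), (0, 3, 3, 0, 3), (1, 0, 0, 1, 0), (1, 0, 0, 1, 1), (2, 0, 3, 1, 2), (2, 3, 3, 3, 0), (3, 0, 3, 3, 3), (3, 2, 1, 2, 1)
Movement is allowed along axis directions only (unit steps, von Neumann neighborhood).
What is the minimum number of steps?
4
(one shortest path: (2, 0, 1, 2, 1) → (3, 0, 1, 2, 1) → (3, 1, 1, 2, 1) → (3, 1, 0, 2, 1) → (3, 1, 0, 2, 2))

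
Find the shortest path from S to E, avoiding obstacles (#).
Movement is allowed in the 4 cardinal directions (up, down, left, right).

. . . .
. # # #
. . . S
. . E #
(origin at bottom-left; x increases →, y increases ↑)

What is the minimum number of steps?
2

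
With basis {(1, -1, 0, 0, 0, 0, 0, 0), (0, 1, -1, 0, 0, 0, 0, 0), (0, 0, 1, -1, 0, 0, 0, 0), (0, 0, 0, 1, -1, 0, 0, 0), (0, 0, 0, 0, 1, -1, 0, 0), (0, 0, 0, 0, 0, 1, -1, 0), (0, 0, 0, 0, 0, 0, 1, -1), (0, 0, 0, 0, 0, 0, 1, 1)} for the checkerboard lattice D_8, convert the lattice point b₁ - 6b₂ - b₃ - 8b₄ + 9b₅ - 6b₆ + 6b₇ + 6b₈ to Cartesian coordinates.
(1, -7, 5, -7, 17, -15, 18, 0)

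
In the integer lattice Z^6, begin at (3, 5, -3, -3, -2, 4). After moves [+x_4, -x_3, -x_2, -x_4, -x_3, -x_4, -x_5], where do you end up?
(3, 4, -5, -4, -3, 4)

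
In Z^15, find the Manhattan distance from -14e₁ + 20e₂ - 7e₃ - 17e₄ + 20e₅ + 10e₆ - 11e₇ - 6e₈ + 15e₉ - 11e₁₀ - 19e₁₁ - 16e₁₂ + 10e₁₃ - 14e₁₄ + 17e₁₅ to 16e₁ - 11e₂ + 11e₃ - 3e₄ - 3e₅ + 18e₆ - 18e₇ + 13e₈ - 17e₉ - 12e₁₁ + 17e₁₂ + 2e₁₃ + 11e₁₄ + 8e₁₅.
275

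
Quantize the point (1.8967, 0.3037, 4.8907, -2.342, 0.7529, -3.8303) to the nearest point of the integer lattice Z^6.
(2, 0, 5, -2, 1, -4)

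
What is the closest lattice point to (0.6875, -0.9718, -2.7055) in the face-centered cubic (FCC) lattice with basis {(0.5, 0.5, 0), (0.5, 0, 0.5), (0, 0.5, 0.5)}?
(0.5, -1, -2.5)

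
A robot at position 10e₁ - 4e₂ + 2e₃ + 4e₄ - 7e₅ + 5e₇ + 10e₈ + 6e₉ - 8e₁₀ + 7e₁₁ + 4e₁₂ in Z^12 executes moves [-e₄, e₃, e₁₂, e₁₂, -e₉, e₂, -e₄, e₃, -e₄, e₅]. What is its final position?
(10, -3, 4, 1, -6, 0, 5, 10, 5, -8, 7, 6)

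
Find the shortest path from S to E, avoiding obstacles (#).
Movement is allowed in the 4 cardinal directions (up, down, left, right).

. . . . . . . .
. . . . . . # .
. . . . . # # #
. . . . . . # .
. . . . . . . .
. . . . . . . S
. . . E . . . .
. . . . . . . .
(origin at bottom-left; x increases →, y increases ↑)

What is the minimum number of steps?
5
(one shortest path: (7, 2) → (6, 2) → (5, 2) → (4, 2) → (3, 2) → (3, 1))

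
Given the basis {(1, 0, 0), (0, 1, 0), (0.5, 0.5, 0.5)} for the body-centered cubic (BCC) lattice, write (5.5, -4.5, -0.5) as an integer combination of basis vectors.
6b₁ - 4b₂ - b₃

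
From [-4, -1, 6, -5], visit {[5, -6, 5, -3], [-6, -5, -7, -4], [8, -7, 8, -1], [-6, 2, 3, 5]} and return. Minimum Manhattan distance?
102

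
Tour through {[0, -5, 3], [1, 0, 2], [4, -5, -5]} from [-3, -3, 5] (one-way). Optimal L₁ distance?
29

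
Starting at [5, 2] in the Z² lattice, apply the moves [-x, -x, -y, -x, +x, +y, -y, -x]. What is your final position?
(2, 1)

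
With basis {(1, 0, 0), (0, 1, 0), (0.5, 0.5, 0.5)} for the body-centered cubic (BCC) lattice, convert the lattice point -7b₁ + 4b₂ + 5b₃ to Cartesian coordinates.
(-4.5, 6.5, 2.5)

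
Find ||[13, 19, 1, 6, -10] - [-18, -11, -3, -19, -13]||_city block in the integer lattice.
93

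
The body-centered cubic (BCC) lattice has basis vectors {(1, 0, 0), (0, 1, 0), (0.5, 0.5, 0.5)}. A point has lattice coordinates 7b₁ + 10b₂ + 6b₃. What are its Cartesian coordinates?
(10, 13, 3)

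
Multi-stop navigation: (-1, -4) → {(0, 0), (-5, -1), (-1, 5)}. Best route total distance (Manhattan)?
19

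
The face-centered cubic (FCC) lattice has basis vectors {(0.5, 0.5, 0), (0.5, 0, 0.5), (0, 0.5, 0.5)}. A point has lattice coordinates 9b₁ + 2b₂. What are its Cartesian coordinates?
(5.5, 4.5, 1)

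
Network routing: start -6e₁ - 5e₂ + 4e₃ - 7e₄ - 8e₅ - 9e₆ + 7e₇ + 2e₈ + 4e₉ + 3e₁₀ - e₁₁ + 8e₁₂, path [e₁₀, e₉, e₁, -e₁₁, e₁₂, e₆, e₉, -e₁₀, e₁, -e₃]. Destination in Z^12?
(-4, -5, 3, -7, -8, -8, 7, 2, 6, 3, -2, 9)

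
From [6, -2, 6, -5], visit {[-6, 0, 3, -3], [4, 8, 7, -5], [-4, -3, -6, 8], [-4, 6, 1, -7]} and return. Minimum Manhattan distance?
106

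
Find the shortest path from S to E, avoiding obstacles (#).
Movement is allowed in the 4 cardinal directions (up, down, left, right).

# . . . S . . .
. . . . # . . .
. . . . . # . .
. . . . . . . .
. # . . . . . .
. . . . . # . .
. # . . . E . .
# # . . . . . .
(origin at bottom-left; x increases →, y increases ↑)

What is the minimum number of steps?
9
(one shortest path: (4, 7) → (3, 7) → (3, 6) → (3, 5) → (4, 5) → (4, 4) → (4, 3) → (4, 2) → (4, 1) → (5, 1))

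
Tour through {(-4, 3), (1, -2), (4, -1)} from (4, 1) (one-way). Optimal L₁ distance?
16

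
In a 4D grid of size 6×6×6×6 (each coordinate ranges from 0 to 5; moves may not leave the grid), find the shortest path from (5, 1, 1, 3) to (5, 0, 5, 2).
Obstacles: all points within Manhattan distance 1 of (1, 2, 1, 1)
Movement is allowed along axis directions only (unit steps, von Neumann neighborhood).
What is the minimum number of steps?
6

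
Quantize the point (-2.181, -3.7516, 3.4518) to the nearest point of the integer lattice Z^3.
(-2, -4, 3)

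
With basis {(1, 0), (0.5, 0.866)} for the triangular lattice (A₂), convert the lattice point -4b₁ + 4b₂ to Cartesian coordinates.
(-2, 3.464)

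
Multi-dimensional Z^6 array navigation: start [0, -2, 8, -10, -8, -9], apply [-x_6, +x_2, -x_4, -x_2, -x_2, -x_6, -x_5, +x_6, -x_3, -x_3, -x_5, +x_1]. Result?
(1, -3, 6, -11, -10, -10)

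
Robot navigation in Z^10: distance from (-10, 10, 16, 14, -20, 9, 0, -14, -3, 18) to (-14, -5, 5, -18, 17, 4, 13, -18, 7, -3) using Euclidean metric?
59.2115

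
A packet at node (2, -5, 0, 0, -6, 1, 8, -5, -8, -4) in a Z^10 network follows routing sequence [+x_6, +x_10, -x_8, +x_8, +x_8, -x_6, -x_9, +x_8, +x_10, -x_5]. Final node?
(2, -5, 0, 0, -7, 1, 8, -3, -9, -2)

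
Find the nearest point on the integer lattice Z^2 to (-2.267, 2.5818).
(-2, 3)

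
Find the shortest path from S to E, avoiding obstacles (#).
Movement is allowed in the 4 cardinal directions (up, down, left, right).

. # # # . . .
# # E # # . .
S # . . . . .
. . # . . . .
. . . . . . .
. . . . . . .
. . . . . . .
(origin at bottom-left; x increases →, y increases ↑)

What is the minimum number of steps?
9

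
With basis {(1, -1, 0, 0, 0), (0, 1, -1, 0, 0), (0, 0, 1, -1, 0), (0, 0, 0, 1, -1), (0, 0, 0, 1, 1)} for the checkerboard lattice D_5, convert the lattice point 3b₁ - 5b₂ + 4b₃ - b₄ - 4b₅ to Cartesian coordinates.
(3, -8, 9, -9, -3)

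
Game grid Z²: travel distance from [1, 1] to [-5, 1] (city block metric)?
6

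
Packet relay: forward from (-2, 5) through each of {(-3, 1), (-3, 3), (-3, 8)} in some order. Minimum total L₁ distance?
11
(one optimal route: (-2, 5) → (-3, 8) → (-3, 3) → (-3, 1))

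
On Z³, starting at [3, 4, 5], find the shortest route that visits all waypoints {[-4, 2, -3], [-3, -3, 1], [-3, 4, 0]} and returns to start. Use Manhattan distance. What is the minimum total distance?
44
(one optimal route: (3, 4, 5) → (-3, -3, 1) → (-4, 2, -3) → (-3, 4, 0) → (3, 4, 5))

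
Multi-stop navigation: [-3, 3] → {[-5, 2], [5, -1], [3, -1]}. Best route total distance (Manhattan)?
16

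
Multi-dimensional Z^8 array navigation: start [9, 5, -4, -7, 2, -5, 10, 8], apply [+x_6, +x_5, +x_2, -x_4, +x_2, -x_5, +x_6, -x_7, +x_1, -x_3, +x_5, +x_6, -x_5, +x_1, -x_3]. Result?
(11, 7, -6, -8, 2, -2, 9, 8)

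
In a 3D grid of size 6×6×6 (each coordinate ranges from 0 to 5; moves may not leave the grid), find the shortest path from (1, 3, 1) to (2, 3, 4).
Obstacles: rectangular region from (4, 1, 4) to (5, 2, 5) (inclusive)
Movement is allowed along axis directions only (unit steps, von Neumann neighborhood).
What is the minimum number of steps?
4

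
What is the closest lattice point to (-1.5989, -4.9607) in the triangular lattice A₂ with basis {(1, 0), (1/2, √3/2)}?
(-2, -5.196)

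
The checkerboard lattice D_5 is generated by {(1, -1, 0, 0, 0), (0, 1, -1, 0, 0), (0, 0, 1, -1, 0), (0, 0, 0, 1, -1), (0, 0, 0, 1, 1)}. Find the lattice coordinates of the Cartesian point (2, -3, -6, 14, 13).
2b₁ - b₂ - 7b₃ - 3b₄ + 10b₅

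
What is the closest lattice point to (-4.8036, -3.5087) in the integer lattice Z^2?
(-5, -4)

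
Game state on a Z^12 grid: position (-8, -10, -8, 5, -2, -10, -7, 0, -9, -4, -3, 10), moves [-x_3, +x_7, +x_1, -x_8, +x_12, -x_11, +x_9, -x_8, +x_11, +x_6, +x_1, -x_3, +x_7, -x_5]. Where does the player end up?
(-6, -10, -10, 5, -3, -9, -5, -2, -8, -4, -3, 11)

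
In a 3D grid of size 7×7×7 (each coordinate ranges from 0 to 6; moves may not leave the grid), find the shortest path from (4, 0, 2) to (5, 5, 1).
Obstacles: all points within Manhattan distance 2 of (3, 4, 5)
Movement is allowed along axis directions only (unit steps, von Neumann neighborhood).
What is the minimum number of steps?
7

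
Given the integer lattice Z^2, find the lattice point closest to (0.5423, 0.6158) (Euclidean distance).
(1, 1)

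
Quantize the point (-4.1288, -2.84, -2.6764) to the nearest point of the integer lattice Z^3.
(-4, -3, -3)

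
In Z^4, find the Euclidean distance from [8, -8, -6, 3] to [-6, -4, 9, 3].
20.9045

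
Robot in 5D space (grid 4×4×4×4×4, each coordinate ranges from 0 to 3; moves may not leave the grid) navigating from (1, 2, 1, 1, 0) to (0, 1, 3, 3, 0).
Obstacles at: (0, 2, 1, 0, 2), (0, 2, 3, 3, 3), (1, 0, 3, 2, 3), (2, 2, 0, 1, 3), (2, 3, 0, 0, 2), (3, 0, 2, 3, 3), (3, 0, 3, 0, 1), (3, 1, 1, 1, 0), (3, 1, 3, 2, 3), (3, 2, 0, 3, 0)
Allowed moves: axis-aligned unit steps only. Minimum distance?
6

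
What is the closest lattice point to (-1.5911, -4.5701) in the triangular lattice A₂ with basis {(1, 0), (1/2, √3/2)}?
(-1.5, -4.33)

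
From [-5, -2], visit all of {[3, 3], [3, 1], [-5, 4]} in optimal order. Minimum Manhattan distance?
17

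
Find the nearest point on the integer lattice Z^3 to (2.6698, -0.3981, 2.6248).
(3, 0, 3)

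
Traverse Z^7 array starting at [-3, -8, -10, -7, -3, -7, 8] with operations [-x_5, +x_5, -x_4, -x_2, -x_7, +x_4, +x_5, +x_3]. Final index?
(-3, -9, -9, -7, -2, -7, 7)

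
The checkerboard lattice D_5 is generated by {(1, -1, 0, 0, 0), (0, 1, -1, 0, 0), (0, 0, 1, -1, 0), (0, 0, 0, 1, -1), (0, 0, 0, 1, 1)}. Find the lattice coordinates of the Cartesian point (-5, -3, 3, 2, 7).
-5b₁ - 8b₂ - 5b₃ - 5b₄ + 2b₅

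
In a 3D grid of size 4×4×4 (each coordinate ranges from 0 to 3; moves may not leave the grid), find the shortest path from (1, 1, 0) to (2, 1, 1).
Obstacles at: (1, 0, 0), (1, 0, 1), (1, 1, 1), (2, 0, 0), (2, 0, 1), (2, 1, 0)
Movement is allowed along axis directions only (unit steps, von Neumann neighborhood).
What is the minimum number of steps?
4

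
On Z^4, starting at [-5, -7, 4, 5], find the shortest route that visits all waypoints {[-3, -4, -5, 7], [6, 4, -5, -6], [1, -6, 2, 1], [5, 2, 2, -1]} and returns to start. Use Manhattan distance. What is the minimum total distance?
88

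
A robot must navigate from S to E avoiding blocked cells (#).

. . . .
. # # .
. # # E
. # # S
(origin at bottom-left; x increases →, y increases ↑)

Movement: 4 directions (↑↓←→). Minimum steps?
1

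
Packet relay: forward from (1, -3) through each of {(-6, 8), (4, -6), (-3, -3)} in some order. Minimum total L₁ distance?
30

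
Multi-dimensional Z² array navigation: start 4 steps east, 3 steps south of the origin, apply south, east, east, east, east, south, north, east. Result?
(9, -4)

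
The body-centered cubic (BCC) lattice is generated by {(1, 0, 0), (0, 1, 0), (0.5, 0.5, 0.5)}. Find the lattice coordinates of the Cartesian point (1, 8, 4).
-3b₁ + 4b₂ + 8b₃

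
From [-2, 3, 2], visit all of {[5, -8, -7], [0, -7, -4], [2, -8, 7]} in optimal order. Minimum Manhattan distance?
43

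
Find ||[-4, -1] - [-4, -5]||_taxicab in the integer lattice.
4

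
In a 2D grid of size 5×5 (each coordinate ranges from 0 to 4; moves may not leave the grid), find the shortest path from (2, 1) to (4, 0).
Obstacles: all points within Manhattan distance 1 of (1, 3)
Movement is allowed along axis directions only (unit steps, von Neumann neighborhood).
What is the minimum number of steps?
3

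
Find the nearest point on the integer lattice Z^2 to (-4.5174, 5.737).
(-5, 6)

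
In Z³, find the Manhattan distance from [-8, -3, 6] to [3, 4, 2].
22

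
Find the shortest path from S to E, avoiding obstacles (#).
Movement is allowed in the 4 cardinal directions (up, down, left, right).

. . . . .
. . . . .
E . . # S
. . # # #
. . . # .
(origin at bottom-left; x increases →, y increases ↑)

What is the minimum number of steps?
6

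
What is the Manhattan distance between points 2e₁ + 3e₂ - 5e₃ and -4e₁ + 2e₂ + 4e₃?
16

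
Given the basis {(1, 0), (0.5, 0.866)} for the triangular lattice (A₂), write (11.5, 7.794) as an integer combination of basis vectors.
7b₁ + 9b₂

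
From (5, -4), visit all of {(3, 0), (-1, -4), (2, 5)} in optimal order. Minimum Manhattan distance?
20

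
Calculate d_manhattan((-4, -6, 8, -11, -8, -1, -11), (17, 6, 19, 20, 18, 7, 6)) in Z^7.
126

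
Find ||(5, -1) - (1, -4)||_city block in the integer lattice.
7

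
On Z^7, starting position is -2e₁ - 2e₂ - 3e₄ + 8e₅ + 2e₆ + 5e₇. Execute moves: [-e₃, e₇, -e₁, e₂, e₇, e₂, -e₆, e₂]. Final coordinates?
(-3, 1, -1, -3, 8, 1, 7)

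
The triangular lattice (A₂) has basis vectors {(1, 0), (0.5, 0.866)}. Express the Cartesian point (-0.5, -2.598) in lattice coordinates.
b₁ - 3b₂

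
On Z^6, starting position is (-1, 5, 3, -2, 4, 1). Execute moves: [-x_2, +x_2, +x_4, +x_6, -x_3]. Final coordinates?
(-1, 5, 2, -1, 4, 2)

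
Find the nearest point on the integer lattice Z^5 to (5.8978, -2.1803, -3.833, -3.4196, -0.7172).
(6, -2, -4, -3, -1)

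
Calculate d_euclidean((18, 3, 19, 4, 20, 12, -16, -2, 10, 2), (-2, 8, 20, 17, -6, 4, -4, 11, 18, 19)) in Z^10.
44.7325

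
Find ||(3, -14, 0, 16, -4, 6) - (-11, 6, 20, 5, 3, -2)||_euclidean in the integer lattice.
35.0714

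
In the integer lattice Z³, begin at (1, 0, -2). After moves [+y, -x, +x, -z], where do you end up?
(1, 1, -3)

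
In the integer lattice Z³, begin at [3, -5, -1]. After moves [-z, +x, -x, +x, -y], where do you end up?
(4, -6, -2)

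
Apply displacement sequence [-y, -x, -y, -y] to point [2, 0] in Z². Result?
(1, -3)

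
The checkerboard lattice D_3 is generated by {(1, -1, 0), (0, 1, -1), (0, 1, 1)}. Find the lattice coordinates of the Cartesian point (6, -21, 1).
6b₁ - 8b₂ - 7b₃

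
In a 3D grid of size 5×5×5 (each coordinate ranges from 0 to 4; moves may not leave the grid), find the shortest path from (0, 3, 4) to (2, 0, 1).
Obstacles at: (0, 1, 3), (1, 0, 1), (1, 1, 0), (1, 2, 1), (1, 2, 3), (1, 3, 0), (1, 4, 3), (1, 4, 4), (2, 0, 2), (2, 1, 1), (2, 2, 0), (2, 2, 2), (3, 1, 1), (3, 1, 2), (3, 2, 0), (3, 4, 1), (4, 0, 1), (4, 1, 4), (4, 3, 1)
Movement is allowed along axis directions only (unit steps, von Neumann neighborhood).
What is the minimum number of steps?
10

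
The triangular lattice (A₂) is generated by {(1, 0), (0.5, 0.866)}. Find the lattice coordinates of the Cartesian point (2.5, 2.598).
b₁ + 3b₂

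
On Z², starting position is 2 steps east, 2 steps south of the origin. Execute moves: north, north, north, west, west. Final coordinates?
(0, 1)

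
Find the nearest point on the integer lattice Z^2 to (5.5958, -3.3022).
(6, -3)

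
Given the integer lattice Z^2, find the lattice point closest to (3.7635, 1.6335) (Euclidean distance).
(4, 2)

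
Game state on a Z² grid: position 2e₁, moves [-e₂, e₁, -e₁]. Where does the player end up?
(2, -1)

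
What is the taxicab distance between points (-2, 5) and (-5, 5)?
3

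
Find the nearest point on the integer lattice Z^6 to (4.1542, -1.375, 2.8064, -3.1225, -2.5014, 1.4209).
(4, -1, 3, -3, -3, 1)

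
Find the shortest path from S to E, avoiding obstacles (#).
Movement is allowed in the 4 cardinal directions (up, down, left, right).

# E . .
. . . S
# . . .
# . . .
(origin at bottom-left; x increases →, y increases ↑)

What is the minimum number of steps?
3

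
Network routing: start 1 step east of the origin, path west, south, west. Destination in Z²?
(-1, -1)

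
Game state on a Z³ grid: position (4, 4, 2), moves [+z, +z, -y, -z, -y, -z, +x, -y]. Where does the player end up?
(5, 1, 2)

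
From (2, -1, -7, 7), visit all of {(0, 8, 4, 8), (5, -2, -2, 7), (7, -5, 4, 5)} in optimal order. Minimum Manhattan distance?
45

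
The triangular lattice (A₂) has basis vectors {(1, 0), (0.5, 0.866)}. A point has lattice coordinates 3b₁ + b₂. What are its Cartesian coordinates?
(3.5, 0.866)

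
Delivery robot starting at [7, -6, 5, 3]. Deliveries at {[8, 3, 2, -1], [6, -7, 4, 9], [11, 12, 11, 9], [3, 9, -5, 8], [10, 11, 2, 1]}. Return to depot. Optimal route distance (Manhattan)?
114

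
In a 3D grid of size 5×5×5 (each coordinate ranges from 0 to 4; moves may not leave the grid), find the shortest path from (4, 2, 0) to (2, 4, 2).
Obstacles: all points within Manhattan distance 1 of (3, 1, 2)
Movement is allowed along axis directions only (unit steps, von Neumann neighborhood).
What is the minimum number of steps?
6
(one shortest path: (4, 2, 0) → (3, 2, 0) → (2, 2, 0) → (2, 3, 0) → (2, 4, 0) → (2, 4, 1) → (2, 4, 2))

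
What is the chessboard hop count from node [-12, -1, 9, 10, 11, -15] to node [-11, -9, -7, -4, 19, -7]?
16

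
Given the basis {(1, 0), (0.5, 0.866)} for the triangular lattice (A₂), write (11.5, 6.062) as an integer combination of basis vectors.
8b₁ + 7b₂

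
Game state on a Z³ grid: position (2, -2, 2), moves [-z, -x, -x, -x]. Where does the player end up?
(-1, -2, 1)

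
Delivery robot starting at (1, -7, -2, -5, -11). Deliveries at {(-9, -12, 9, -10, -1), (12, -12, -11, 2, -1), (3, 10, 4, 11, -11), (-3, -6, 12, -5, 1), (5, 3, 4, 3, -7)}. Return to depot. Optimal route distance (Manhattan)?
212
(one optimal route: (1, -7, -2, -5, -11) → (3, 10, 4, 11, -11) → (5, 3, 4, 3, -7) → (12, -12, -11, 2, -1) → (-9, -12, 9, -10, -1) → (-3, -6, 12, -5, 1) → (1, -7, -2, -5, -11))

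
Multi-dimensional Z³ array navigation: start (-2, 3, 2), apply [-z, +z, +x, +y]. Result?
(-1, 4, 2)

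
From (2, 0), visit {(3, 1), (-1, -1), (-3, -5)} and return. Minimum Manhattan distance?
24
(one optimal route: (2, 0) → (3, 1) → (-1, -1) → (-3, -5) → (2, 0))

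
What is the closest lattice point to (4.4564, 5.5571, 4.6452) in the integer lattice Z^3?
(4, 6, 5)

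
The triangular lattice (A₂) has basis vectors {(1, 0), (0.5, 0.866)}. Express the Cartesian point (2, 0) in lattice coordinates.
2b₁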